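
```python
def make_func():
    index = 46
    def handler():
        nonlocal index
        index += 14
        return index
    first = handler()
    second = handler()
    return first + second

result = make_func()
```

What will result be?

Step 1: index starts at 46.
Step 2: First call: index = 46 + 14 = 60, returns 60.
Step 3: Second call: index = 60 + 14 = 74, returns 74.
Step 4: result = 60 + 74 = 134

The answer is 134.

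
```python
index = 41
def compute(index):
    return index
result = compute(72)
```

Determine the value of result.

Step 1: Global index = 41.
Step 2: compute(72) takes parameter index = 72, which shadows the global.
Step 3: result = 72

The answer is 72.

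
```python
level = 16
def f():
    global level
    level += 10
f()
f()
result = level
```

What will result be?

Step 1: level = 16.
Step 2: First f(): level = 16 + 10 = 26.
Step 3: Second f(): level = 26 + 10 = 36. result = 36

The answer is 36.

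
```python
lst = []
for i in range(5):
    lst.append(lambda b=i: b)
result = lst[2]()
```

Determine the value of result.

Step 1: Default argument b=i captures i's value at each iteration.
Step 2: lst[2] captured b = 2 when i was 2.
Step 3: result = 2

The answer is 2.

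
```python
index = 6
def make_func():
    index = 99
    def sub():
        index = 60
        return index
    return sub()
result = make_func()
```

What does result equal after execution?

Step 1: Three scopes define index: global (6), make_func (99), sub (60).
Step 2: sub() has its own local index = 60, which shadows both enclosing and global.
Step 3: result = 60 (local wins in LEGB)

The answer is 60.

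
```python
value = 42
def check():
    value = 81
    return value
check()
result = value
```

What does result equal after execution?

Step 1: value = 42 globally.
Step 2: check() creates a LOCAL value = 81 (no global keyword!).
Step 3: The global value is unchanged. result = 42

The answer is 42.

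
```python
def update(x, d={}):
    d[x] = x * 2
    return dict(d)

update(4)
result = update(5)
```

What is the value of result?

Step 1: Mutable default dict is shared across calls.
Step 2: First call adds 4: 8. Second call adds 5: 10.
Step 3: result = {4: 8, 5: 10}

The answer is {4: 8, 5: 10}.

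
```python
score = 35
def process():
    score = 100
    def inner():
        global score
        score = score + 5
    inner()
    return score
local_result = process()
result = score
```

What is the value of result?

Step 1: Global score = 35. process() creates local score = 100.
Step 2: inner() declares global score and adds 5: global score = 35 + 5 = 40.
Step 3: process() returns its local score = 100 (unaffected by inner).
Step 4: result = global score = 40

The answer is 40.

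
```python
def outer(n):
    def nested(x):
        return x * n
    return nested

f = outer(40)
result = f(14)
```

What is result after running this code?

Step 1: outer(40) creates a closure capturing n = 40.
Step 2: f(14) computes 14 * 40 = 560.
Step 3: result = 560

The answer is 560.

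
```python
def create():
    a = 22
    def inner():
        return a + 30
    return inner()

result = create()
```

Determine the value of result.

Step 1: create() defines a = 22.
Step 2: inner() reads a = 22 from enclosing scope, returns 22 + 30 = 52.
Step 3: result = 52

The answer is 52.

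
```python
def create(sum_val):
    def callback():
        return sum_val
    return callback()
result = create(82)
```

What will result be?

Step 1: create(82) binds parameter sum_val = 82.
Step 2: callback() looks up sum_val in enclosing scope and finds the parameter sum_val = 82.
Step 3: result = 82

The answer is 82.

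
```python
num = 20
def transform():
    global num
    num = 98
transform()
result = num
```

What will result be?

Step 1: num = 20 globally.
Step 2: transform() declares global num and sets it to 98.
Step 3: After transform(), global num = 98. result = 98

The answer is 98.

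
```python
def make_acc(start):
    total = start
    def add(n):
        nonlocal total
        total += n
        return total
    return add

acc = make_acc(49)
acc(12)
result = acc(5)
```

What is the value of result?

Step 1: make_acc(49) creates closure with total = 49.
Step 2: First acc(12): total = 49 + 12 = 61.
Step 3: Second acc(5): total = 61 + 5 = 66. result = 66

The answer is 66.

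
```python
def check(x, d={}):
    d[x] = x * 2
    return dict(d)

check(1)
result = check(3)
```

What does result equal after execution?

Step 1: Mutable default dict is shared across calls.
Step 2: First call adds 1: 2. Second call adds 3: 6.
Step 3: result = {1: 2, 3: 6}

The answer is {1: 2, 3: 6}.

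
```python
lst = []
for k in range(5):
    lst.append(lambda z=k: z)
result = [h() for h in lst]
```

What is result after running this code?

Step 1: Default arg z=k captures k at each iteration.
Step 2: Each lambda has its own default: 0, 1, ..., 4.
Step 3: result = [0, 1, 2, 3, 4]

The answer is [0, 1, 2, 3, 4].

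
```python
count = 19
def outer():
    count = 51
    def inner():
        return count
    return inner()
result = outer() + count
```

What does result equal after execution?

Step 1: Global count = 19. outer() shadows with count = 51.
Step 2: inner() returns enclosing count = 51. outer() = 51.
Step 3: result = 51 + global count (19) = 70

The answer is 70.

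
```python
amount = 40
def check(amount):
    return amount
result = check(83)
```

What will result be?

Step 1: Global amount = 40.
Step 2: check(83) takes parameter amount = 83, which shadows the global.
Step 3: result = 83

The answer is 83.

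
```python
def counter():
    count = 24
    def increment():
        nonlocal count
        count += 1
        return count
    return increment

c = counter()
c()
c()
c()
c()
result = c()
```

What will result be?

Step 1: counter() creates closure with count = 24.
Step 2: Each c() call increments count via nonlocal. After 5 calls: 24 + 5 = 29.
Step 3: result = 29

The answer is 29.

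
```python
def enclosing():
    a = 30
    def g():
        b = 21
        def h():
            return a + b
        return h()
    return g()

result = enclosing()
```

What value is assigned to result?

Step 1: enclosing() defines a = 30. g() defines b = 21.
Step 2: h() accesses both from enclosing scopes: a = 30, b = 21.
Step 3: result = 30 + 21 = 51

The answer is 51.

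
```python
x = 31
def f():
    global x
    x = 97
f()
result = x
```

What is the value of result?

Step 1: x = 31 globally.
Step 2: f() declares global x and sets it to 97.
Step 3: After f(), global x = 97. result = 97

The answer is 97.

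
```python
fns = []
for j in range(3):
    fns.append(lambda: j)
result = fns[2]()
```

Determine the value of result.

Step 1: The loop creates 3 lambdas, all referencing the same variable j.
Step 2: After the loop, j = 2 (final value).
Step 3: fns[2]() looks up j at call time and finds 2. This is the late binding gotcha. result = 2

The answer is 2.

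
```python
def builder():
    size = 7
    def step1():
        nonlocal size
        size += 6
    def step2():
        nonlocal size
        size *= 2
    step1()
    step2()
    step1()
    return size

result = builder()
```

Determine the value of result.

Step 1: size = 7.
Step 2: step1(): size = 7 + 6 = 13.
Step 3: step2(): size = 13 * 2 = 26.
Step 4: step1(): size = 26 + 6 = 32. result = 32

The answer is 32.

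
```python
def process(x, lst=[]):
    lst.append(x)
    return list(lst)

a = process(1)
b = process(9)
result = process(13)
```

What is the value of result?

Step 1: Default list is shared. list() creates copies for return values.
Step 2: Internal list grows: [1] -> [1, 9] -> [1, 9, 13].
Step 3: result = [1, 9, 13]

The answer is [1, 9, 13].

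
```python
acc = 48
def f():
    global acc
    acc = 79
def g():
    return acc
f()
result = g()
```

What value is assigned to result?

Step 1: acc = 48.
Step 2: f() sets global acc = 79.
Step 3: g() reads global acc = 79. result = 79

The answer is 79.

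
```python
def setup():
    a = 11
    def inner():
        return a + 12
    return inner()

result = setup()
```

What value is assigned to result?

Step 1: setup() defines a = 11.
Step 2: inner() reads a = 11 from enclosing scope, returns 11 + 12 = 23.
Step 3: result = 23

The answer is 23.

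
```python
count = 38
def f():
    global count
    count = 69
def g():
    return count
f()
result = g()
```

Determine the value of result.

Step 1: count = 38.
Step 2: f() sets global count = 69.
Step 3: g() reads global count = 69. result = 69

The answer is 69.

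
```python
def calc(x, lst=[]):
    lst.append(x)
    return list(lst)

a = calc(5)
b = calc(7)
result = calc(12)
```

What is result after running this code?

Step 1: Default list is shared. list() creates copies for return values.
Step 2: Internal list grows: [5] -> [5, 7] -> [5, 7, 12].
Step 3: result = [5, 7, 12]

The answer is [5, 7, 12].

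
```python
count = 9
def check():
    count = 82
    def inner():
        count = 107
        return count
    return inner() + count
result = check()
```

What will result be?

Step 1: check() has local count = 82. inner() has local count = 107.
Step 2: inner() returns its local count = 107.
Step 3: check() returns 107 + its own count (82) = 189

The answer is 189.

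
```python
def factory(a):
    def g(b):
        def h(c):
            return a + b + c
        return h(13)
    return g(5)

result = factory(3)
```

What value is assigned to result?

Step 1: a = 3, b = 5, c = 13 across three nested scopes.
Step 2: h() accesses all three via LEGB rule.
Step 3: result = 3 + 5 + 13 = 21

The answer is 21.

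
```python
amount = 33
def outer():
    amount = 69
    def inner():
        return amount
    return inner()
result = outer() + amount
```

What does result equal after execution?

Step 1: Global amount = 33. outer() shadows with amount = 69.
Step 2: inner() returns enclosing amount = 69. outer() = 69.
Step 3: result = 69 + global amount (33) = 102

The answer is 102.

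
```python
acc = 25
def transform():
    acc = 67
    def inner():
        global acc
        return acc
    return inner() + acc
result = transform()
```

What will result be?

Step 1: Global acc = 25. transform() shadows with local acc = 67.
Step 2: inner() uses global keyword, so inner() returns global acc = 25.
Step 3: transform() returns 25 + 67 = 92

The answer is 92.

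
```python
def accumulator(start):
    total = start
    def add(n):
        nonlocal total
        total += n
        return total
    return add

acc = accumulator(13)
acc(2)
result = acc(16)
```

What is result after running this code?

Step 1: accumulator(13) creates closure with total = 13.
Step 2: First acc(2): total = 13 + 2 = 15.
Step 3: Second acc(16): total = 15 + 16 = 31. result = 31

The answer is 31.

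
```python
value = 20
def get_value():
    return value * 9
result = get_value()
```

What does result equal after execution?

Step 1: value = 20 is defined globally.
Step 2: get_value() looks up value from global scope = 20, then computes 20 * 9 = 180.
Step 3: result = 180

The answer is 180.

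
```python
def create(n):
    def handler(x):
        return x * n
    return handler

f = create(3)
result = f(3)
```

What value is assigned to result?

Step 1: create(3) creates a closure capturing n = 3.
Step 2: f(3) computes 3 * 3 = 9.
Step 3: result = 9

The answer is 9.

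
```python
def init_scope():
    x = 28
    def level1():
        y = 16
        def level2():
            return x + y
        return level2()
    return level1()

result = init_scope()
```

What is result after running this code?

Step 1: x = 28 in init_scope. y = 16 in level1.
Step 2: level2() reads x = 28 and y = 16 from enclosing scopes.
Step 3: result = 28 + 16 = 44

The answer is 44.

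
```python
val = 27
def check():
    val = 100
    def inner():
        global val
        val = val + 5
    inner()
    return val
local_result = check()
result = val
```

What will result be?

Step 1: Global val = 27. check() creates local val = 100.
Step 2: inner() declares global val and adds 5: global val = 27 + 5 = 32.
Step 3: check() returns its local val = 100 (unaffected by inner).
Step 4: result = global val = 32

The answer is 32.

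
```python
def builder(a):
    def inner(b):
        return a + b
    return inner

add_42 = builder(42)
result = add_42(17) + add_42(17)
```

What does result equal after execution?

Step 1: add_42 captures a = 42.
Step 2: add_42(17) = 42 + 17 = 59, called twice.
Step 3: result = 59 + 59 = 118

The answer is 118.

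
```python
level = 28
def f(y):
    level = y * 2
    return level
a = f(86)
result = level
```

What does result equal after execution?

Step 1: Global level = 28.
Step 2: f(86) creates local level = 86 * 2 = 172.
Step 3: Global level unchanged because no global keyword. result = 28

The answer is 28.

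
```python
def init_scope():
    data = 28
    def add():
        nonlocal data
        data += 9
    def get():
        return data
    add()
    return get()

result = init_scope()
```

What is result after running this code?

Step 1: data = 28. add() modifies it via nonlocal, get() reads it.
Step 2: add() makes data = 28 + 9 = 37.
Step 3: get() returns 37. result = 37

The answer is 37.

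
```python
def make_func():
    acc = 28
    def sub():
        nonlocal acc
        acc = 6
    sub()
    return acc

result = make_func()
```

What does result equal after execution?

Step 1: make_func() sets acc = 28.
Step 2: sub() uses nonlocal to reassign acc = 6.
Step 3: result = 6

The answer is 6.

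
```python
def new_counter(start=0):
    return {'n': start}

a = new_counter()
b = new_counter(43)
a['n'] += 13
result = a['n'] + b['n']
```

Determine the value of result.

Step 1: new_counter() returns a new dict each call (immutable default 0).
Step 2: a = {'n': 0}, b = {'n': 43}.
Step 3: a['n'] += 13 = 13. result = 13 + 43 = 56

The answer is 56.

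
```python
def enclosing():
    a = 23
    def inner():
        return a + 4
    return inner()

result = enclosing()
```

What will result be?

Step 1: enclosing() defines a = 23.
Step 2: inner() reads a = 23 from enclosing scope, returns 23 + 4 = 27.
Step 3: result = 27

The answer is 27.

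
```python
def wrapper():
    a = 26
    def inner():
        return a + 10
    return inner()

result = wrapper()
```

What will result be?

Step 1: wrapper() defines a = 26.
Step 2: inner() reads a = 26 from enclosing scope, returns 26 + 10 = 36.
Step 3: result = 36

The answer is 36.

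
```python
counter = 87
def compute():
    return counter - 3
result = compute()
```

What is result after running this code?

Step 1: counter = 87 is defined globally.
Step 2: compute() looks up counter from global scope = 87, then computes 87 - 3 = 84.
Step 3: result = 84

The answer is 84.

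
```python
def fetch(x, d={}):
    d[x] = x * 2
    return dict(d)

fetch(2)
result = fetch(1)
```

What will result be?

Step 1: Mutable default dict is shared across calls.
Step 2: First call adds 2: 4. Second call adds 1: 2.
Step 3: result = {2: 4, 1: 2}

The answer is {2: 4, 1: 2}.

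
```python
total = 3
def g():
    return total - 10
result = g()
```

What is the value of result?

Step 1: total = 3 is defined globally.
Step 2: g() looks up total from global scope = 3, then computes 3 - 10 = -7.
Step 3: result = -7

The answer is -7.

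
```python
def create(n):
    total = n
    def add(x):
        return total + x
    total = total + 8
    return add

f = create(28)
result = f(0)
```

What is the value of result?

Step 1: create(28) sets total = 28, then total = 28 + 8 = 36.
Step 2: Closures capture by reference, so add sees total = 36.
Step 3: f(0) returns 36 + 0 = 36

The answer is 36.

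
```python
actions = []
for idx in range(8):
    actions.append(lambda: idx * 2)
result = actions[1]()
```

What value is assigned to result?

Step 1: All lambdas reference the same variable idx (late binding).
Step 2: After the loop, idx = 7. Every lambda returns idx * 2.
Step 3: actions[1]() = 7 * 2 = 14

The answer is 14.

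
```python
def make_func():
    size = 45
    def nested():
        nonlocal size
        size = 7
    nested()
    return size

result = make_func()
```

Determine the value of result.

Step 1: make_func() sets size = 45.
Step 2: nested() uses nonlocal to reassign size = 7.
Step 3: result = 7

The answer is 7.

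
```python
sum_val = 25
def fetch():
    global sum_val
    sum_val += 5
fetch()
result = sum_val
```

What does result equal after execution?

Step 1: sum_val = 25 globally.
Step 2: fetch() modifies global sum_val: sum_val += 5 = 30.
Step 3: result = 30

The answer is 30.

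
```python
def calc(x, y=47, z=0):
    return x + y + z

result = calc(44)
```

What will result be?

Step 1: calc(44) uses defaults y = 47, z = 0.
Step 2: Returns 44 + 47 + 0 = 91.
Step 3: result = 91

The answer is 91.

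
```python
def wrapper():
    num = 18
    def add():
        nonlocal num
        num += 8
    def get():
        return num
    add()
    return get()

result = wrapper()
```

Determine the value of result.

Step 1: num = 18. add() modifies it via nonlocal, get() reads it.
Step 2: add() makes num = 18 + 8 = 26.
Step 3: get() returns 26. result = 26

The answer is 26.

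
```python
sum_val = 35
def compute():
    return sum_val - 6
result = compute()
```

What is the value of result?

Step 1: sum_val = 35 is defined globally.
Step 2: compute() looks up sum_val from global scope = 35, then computes 35 - 6 = 29.
Step 3: result = 29

The answer is 29.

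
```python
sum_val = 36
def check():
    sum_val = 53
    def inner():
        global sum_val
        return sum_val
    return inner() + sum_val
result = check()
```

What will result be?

Step 1: Global sum_val = 36. check() shadows with local sum_val = 53.
Step 2: inner() uses global keyword, so inner() returns global sum_val = 36.
Step 3: check() returns 36 + 53 = 89

The answer is 89.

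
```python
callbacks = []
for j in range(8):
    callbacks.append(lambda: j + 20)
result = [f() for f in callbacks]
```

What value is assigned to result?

Step 1: All lambdas capture j by reference. After the loop, j = 7.
Step 2: Each call returns 7 + 20 = 27.
Step 3: result = [27, 27, 27, 27, 27, 27, 27, 27]

The answer is [27, 27, 27, 27, 27, 27, 27, 27].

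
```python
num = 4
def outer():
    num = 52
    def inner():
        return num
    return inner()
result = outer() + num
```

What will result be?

Step 1: Global num = 4. outer() shadows with num = 52.
Step 2: inner() returns enclosing num = 52. outer() = 52.
Step 3: result = 52 + global num (4) = 56

The answer is 56.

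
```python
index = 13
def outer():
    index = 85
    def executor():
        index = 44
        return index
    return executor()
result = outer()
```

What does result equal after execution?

Step 1: Three scopes define index: global (13), outer (85), executor (44).
Step 2: executor() has its own local index = 44, which shadows both enclosing and global.
Step 3: result = 44 (local wins in LEGB)

The answer is 44.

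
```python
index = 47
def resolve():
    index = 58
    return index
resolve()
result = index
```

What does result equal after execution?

Step 1: index = 47 globally.
Step 2: resolve() creates a LOCAL index = 58 (no global keyword!).
Step 3: The global index is unchanged. result = 47

The answer is 47.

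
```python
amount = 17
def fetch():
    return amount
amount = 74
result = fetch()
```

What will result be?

Step 1: amount is first set to 17, then reassigned to 74.
Step 2: fetch() is called after the reassignment, so it looks up the current global amount = 74.
Step 3: result = 74

The answer is 74.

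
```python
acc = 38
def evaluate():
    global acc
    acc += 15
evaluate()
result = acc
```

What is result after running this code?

Step 1: acc = 38 globally.
Step 2: evaluate() modifies global acc: acc += 15 = 53.
Step 3: result = 53

The answer is 53.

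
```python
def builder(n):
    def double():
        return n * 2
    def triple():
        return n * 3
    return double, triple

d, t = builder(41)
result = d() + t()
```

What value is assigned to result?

Step 1: Both closures capture the same n = 41.
Step 2: d() = 41 * 2 = 82, t() = 41 * 3 = 123.
Step 3: result = 82 + 123 = 205

The answer is 205.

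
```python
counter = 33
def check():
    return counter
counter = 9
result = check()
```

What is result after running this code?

Step 1: counter is first set to 33, then reassigned to 9.
Step 2: check() is called after the reassignment, so it looks up the current global counter = 9.
Step 3: result = 9

The answer is 9.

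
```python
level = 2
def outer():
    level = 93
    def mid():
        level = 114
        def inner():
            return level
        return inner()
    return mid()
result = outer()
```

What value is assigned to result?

Step 1: Three levels of shadowing: global 2, outer 93, mid 114.
Step 2: inner() finds level = 114 in enclosing mid() scope.
Step 3: result = 114

The answer is 114.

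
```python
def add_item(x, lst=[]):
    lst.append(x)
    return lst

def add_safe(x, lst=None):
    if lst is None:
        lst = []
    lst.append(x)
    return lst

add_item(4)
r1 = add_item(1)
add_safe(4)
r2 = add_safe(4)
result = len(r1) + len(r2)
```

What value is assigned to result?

Step 1: add_item shares mutable default: after 2 calls, lst = [4, 1], len = 2.
Step 2: add_safe creates fresh list each time: r2 = [4], len = 1.
Step 3: result = 2 + 1 = 3

The answer is 3.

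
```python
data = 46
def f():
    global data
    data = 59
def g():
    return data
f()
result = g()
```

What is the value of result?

Step 1: data = 46.
Step 2: f() sets global data = 59.
Step 3: g() reads global data = 59. result = 59

The answer is 59.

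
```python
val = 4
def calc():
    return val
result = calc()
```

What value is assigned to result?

Step 1: val = 4 is defined in the global scope.
Step 2: calc() looks up val. No local val exists, so Python checks the global scope via LEGB rule and finds val = 4.
Step 3: result = 4

The answer is 4.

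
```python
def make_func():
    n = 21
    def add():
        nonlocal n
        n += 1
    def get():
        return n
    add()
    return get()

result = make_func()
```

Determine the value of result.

Step 1: n = 21. add() modifies it via nonlocal, get() reads it.
Step 2: add() makes n = 21 + 1 = 22.
Step 3: get() returns 22. result = 22

The answer is 22.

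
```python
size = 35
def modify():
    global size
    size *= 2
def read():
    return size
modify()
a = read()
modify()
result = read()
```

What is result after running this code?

Step 1: size = 35.
Step 2: First modify(): size = 35 * 2 = 70.
Step 3: Second modify(): size = 70 * 2 = 140.
Step 4: read() returns 140

The answer is 140.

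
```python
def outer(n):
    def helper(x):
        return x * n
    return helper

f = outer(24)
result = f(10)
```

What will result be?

Step 1: outer(24) creates a closure capturing n = 24.
Step 2: f(10) computes 10 * 24 = 240.
Step 3: result = 240

The answer is 240.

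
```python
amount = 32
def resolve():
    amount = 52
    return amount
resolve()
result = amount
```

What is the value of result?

Step 1: amount = 32 globally.
Step 2: resolve() creates a LOCAL amount = 52 (no global keyword!).
Step 3: The global amount is unchanged. result = 32

The answer is 32.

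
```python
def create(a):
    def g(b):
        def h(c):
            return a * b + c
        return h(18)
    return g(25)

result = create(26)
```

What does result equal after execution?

Step 1: a = 26, b = 25, c = 18.
Step 2: h() computes a * b + c = 26 * 25 + 18 = 668.
Step 3: result = 668

The answer is 668.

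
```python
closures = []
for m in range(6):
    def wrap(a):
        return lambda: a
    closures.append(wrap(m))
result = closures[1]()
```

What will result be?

Step 1: wrap(m) creates a new scope capturing a = m at call time.
Step 2: closures[1] = wrap(1), so its lambda captures a = 1.
Step 3: result = 1 (closure factory fixes late binding)

The answer is 1.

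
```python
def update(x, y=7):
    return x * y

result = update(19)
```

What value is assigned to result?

Step 1: update(19) uses default y = 7.
Step 2: Returns 19 * 7 = 133.
Step 3: result = 133

The answer is 133.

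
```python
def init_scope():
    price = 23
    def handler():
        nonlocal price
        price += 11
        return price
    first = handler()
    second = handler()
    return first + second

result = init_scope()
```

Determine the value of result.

Step 1: price starts at 23.
Step 2: First call: price = 23 + 11 = 34, returns 34.
Step 3: Second call: price = 34 + 11 = 45, returns 45.
Step 4: result = 34 + 45 = 79

The answer is 79.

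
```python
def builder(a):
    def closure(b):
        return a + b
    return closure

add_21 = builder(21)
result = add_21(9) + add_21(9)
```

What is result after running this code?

Step 1: add_21 captures a = 21.
Step 2: add_21(9) = 21 + 9 = 30, called twice.
Step 3: result = 30 + 30 = 60

The answer is 60.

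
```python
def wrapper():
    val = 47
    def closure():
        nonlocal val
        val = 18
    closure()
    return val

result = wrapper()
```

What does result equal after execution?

Step 1: wrapper() sets val = 47.
Step 2: closure() uses nonlocal to reassign val = 18.
Step 3: result = 18

The answer is 18.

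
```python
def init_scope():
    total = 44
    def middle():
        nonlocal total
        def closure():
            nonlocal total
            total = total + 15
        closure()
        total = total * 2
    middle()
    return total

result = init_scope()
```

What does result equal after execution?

Step 1: total = 44.
Step 2: closure() adds 15: total = 44 + 15 = 59.
Step 3: middle() doubles: total = 59 * 2 = 118.
Step 4: result = 118

The answer is 118.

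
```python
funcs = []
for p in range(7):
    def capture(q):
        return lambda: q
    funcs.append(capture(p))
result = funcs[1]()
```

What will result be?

Step 1: capture(p) creates a new scope capturing q = p at call time.
Step 2: funcs[1] = capture(1), so its lambda captures q = 1.
Step 3: result = 1 (closure factory fixes late binding)

The answer is 1.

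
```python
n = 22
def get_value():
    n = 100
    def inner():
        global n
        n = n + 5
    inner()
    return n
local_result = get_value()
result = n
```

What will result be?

Step 1: Global n = 22. get_value() creates local n = 100.
Step 2: inner() declares global n and adds 5: global n = 22 + 5 = 27.
Step 3: get_value() returns its local n = 100 (unaffected by inner).
Step 4: result = global n = 27

The answer is 27.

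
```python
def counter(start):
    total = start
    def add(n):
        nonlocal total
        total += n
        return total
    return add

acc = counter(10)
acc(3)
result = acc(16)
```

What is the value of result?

Step 1: counter(10) creates closure with total = 10.
Step 2: First acc(3): total = 10 + 3 = 13.
Step 3: Second acc(16): total = 13 + 16 = 29. result = 29

The answer is 29.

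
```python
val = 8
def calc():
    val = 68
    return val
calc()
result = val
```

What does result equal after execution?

Step 1: Global val = 8.
Step 2: calc() creates local val = 68 (shadow, not modification).
Step 3: After calc() returns, global val is unchanged. result = 8

The answer is 8.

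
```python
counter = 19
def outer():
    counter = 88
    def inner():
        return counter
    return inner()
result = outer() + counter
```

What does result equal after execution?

Step 1: Global counter = 19. outer() shadows with counter = 88.
Step 2: inner() returns enclosing counter = 88. outer() = 88.
Step 3: result = 88 + global counter (19) = 107

The answer is 107.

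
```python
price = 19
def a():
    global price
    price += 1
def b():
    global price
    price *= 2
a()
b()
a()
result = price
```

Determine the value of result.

Step 1: price = 19.
Step 2: a(): price = 19 + 1 = 20.
Step 3: b(): price = 20 * 2 = 40.
Step 4: a(): price = 40 + 1 = 41

The answer is 41.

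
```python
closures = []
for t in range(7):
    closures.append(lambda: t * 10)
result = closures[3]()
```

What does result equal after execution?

Step 1: All lambdas reference the same variable t (late binding).
Step 2: After the loop, t = 6. Every lambda returns t * 10.
Step 3: closures[3]() = 6 * 10 = 60

The answer is 60.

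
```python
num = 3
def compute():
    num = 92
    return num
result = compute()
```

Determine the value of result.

Step 1: Global num = 3.
Step 2: compute() creates local num = 92, shadowing the global.
Step 3: Returns local num = 92. result = 92

The answer is 92.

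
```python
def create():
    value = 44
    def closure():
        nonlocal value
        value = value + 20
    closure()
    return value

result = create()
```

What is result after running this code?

Step 1: create() sets value = 44.
Step 2: closure() uses nonlocal to modify value in create's scope: value = 44 + 20 = 64.
Step 3: create() returns the modified value = 64

The answer is 64.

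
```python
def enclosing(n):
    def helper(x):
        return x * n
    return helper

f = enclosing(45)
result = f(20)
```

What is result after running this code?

Step 1: enclosing(45) creates a closure capturing n = 45.
Step 2: f(20) computes 20 * 45 = 900.
Step 3: result = 900

The answer is 900.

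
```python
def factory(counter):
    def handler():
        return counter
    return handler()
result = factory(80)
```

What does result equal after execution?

Step 1: factory(80) binds parameter counter = 80.
Step 2: handler() looks up counter in enclosing scope and finds the parameter counter = 80.
Step 3: result = 80

The answer is 80.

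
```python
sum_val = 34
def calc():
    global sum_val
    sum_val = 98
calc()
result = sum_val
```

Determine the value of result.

Step 1: sum_val = 34 globally.
Step 2: calc() declares global sum_val and sets it to 98.
Step 3: After calc(), global sum_val = 98. result = 98

The answer is 98.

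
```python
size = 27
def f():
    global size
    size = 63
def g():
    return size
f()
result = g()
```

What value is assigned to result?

Step 1: size = 27.
Step 2: f() sets global size = 63.
Step 3: g() reads global size = 63. result = 63

The answer is 63.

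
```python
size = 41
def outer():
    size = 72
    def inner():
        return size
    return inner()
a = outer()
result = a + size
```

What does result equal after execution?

Step 1: outer() has local size = 72. inner() reads from enclosing.
Step 2: outer() returns 72. Global size = 41 unchanged.
Step 3: result = 72 + 41 = 113

The answer is 113.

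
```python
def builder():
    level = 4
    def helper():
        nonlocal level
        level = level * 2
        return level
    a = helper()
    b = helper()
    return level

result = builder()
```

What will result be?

Step 1: level starts at 4.
Step 2: First helper(): level = 4 * 2 = 8.
Step 3: Second helper(): level = 8 * 2 = 16.
Step 4: result = 16

The answer is 16.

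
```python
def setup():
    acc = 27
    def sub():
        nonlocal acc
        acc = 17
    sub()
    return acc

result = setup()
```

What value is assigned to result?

Step 1: setup() sets acc = 27.
Step 2: sub() uses nonlocal to reassign acc = 17.
Step 3: result = 17

The answer is 17.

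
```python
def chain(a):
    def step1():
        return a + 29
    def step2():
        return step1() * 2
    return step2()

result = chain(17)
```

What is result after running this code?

Step 1: chain(17) captures a = 17.
Step 2: step2() calls step1() which returns 17 + 29 = 46.
Step 3: step2() returns 46 * 2 = 92

The answer is 92.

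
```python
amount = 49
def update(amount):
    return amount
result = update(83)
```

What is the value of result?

Step 1: Global amount = 49.
Step 2: update(83) takes parameter amount = 83, which shadows the global.
Step 3: result = 83

The answer is 83.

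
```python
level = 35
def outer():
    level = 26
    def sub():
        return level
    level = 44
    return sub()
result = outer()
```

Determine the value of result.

Step 1: outer() sets level = 26, then later level = 44.
Step 2: sub() is called after level is reassigned to 44. Closures capture variables by reference, not by value.
Step 3: result = 44

The answer is 44.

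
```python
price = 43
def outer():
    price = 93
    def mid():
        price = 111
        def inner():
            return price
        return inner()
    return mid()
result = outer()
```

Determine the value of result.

Step 1: Three levels of shadowing: global 43, outer 93, mid 111.
Step 2: inner() finds price = 111 in enclosing mid() scope.
Step 3: result = 111

The answer is 111.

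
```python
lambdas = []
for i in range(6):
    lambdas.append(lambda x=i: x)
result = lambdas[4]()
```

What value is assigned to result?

Step 1: Default argument x=i captures i's value at each iteration.
Step 2: lambdas[4] captured x = 4 when i was 4.
Step 3: result = 4

The answer is 4.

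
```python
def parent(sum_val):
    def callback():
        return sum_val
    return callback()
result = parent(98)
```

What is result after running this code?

Step 1: parent(98) binds parameter sum_val = 98.
Step 2: callback() looks up sum_val in enclosing scope and finds the parameter sum_val = 98.
Step 3: result = 98

The answer is 98.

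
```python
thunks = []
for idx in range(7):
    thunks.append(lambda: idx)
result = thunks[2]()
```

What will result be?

Step 1: The loop creates 7 lambdas, all referencing the same variable idx.
Step 2: After the loop, idx = 6 (final value).
Step 3: thunks[2]() looks up idx at call time and finds 6. This is the late binding gotcha. result = 6

The answer is 6.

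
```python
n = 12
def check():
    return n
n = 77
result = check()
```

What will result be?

Step 1: n is first set to 12, then reassigned to 77.
Step 2: check() is called after the reassignment, so it looks up the current global n = 77.
Step 3: result = 77

The answer is 77.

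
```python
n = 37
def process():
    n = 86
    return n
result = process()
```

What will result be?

Step 1: Global n = 37.
Step 2: process() creates local n = 86, shadowing the global.
Step 3: Returns local n = 86. result = 86

The answer is 86.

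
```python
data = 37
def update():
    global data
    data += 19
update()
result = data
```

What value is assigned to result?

Step 1: data = 37 globally.
Step 2: update() modifies global data: data += 19 = 56.
Step 3: result = 56

The answer is 56.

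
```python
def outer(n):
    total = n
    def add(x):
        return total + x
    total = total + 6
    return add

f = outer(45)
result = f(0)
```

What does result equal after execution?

Step 1: outer(45) sets total = 45, then total = 45 + 6 = 51.
Step 2: Closures capture by reference, so add sees total = 51.
Step 3: f(0) returns 51 + 0 = 51

The answer is 51.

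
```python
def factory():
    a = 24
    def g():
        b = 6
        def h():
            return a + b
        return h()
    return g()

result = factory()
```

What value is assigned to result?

Step 1: factory() defines a = 24. g() defines b = 6.
Step 2: h() accesses both from enclosing scopes: a = 24, b = 6.
Step 3: result = 24 + 6 = 30

The answer is 30.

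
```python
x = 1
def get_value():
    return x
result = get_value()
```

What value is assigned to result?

Step 1: x = 1 is defined in the global scope.
Step 2: get_value() looks up x. No local x exists, so Python checks the global scope via LEGB rule and finds x = 1.
Step 3: result = 1

The answer is 1.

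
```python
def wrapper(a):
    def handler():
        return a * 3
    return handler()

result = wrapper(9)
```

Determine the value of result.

Step 1: wrapper(9) binds parameter a = 9.
Step 2: handler() accesses a = 9 from enclosing scope.
Step 3: result = 9 * 3 = 27

The answer is 27.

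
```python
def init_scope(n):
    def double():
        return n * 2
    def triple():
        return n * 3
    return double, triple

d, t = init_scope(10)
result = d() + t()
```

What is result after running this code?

Step 1: Both closures capture the same n = 10.
Step 2: d() = 10 * 2 = 20, t() = 10 * 3 = 30.
Step 3: result = 20 + 30 = 50

The answer is 50.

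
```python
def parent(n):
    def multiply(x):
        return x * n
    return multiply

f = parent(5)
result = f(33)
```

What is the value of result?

Step 1: parent(5) returns multiply closure with n = 5.
Step 2: f(33) computes 33 * 5 = 165.
Step 3: result = 165

The answer is 165.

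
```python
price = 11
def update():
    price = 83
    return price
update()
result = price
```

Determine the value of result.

Step 1: Global price = 11.
Step 2: update() creates local price = 83 (shadow, not modification).
Step 3: After update() returns, global price is unchanged. result = 11

The answer is 11.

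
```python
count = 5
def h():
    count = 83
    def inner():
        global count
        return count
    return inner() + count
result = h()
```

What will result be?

Step 1: Global count = 5. h() shadows with local count = 83.
Step 2: inner() uses global keyword, so inner() returns global count = 5.
Step 3: h() returns 5 + 83 = 88

The answer is 88.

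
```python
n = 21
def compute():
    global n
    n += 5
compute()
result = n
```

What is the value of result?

Step 1: n = 21 globally.
Step 2: compute() modifies global n: n += 5 = 26.
Step 3: result = 26

The answer is 26.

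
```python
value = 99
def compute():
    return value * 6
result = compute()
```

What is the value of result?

Step 1: value = 99 is defined globally.
Step 2: compute() looks up value from global scope = 99, then computes 99 * 6 = 594.
Step 3: result = 594

The answer is 594.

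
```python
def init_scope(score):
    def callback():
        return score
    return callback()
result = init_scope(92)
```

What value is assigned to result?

Step 1: init_scope(92) binds parameter score = 92.
Step 2: callback() looks up score in enclosing scope and finds the parameter score = 92.
Step 3: result = 92

The answer is 92.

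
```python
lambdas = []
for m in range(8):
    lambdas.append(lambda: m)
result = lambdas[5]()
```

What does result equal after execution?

Step 1: The loop creates 8 lambdas, all referencing the same variable m.
Step 2: After the loop, m = 7 (final value).
Step 3: lambdas[5]() looks up m at call time and finds 7. This is the late binding gotcha. result = 7

The answer is 7.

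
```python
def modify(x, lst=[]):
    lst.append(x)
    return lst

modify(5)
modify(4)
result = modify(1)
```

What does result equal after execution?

Step 1: Mutable default argument gotcha! The list [] is created once.
Step 2: Each call appends to the SAME list: [5], [5, 4], [5, 4, 1].
Step 3: result = [5, 4, 1]

The answer is [5, 4, 1].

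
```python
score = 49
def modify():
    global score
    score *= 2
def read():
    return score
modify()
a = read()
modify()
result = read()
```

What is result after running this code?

Step 1: score = 49.
Step 2: First modify(): score = 49 * 2 = 98.
Step 3: Second modify(): score = 98 * 2 = 196.
Step 4: read() returns 196

The answer is 196.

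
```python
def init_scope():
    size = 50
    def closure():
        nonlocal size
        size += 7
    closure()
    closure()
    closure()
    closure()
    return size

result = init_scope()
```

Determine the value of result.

Step 1: size starts at 50.
Step 2: closure() is called 4 times, each adding 7.
Step 3: size = 50 + 7 * 4 = 78

The answer is 78.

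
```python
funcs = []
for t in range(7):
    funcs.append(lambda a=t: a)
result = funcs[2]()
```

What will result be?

Step 1: Default argument a=t captures t's value at each iteration.
Step 2: funcs[2] captured a = 2 when t was 2.
Step 3: result = 2

The answer is 2.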